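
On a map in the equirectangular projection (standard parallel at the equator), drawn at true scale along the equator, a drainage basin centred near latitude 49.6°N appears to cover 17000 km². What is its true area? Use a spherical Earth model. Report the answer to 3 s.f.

For the equirectangular projection with φ₀ = 0 (plate carrée), h = 1 along meridians and k = sec φ along parallels.
Areal scale = h·k = 1 × sec φ; at 49.6°, h = 1.000, k = 1.543, so h·k = 1.543.
True area = apparent / (areal scale) = 17000 / 1.543 ≈ 11000 km².

11000 km²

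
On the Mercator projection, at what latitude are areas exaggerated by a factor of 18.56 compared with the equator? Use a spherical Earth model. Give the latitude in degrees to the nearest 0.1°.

Mercator areal scale is sec²φ.
sec²φ = 18.56  ⇒  cos²φ = 0.05388  ⇒  cos φ = 0.2321.
φ = arccos(0.2321) ≈ 76.6°.

76.6°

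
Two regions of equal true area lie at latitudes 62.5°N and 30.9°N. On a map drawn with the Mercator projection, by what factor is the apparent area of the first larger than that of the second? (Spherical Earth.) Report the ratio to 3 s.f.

3.45

Mercator is conformal with k = sec φ, so areal scale = k² = sec²φ.
At 62.5°: sec²(62.5°) = 1/0.4617² = 4.690.
At 30.9°: sec²(30.9°) = 1/0.8581² = 1.358.
Ratio = 4.690/1.358 = cos²(30.9°)/cos²(62.5°) ≈ 3.45.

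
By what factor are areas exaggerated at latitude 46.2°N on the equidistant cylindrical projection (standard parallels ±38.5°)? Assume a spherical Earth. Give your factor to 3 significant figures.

With standard parallel φ₀ = 38.5°, the equirectangular projection gives x = Rλ cos φ₀, y = Rφ, so h = 1 and k = cos 38.5° / cos φ.
Areal scale = h·k = 1 × cos φ₀ / cos φ; at 46.2°, h = 1.000, k = 1.131, so h·k = 1.131.

1.13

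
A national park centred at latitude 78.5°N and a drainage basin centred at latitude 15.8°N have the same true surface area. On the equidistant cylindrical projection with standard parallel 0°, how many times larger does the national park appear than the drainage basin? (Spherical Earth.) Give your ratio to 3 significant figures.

Plate carrée maps x = Rλ, y = Rφ. The meridian scale is h = 1 and the parallel scale is k = 1/cos φ = sec φ.
Areal scale at 78.5°: h·k = 1.000 × 5.016 = 5.016.
Areal scale at 15.8°: h·k = 1.000 × 1.039 = 1.039.
Ratio = 5.016/1.039 ≈ 4.83.

4.83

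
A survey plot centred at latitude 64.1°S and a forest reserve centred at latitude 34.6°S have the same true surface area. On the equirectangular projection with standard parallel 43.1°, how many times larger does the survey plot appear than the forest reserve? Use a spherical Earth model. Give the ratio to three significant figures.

With standard parallel φ₀ = 43.1°, the equirectangular projection gives x = Rλ cos φ₀, y = Rφ, so h = 1 and k = cos 43.1° / cos φ.
Areal scale at 64.1°: h·k = 1.000 × 1.672 = 1.672.
Areal scale at 34.6°: h·k = 1.000 × 0.8870 = 0.8870.
Ratio = 1.672/0.8870 ≈ 1.88.

1.88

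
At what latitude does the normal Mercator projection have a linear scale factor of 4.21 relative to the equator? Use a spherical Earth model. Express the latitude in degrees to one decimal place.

76.3°

Mercator scale is k = sec φ = 1/cos φ.
1/cos φ = 4.21  ⇒  cos φ = 0.2375  ⇒  φ = arccos(0.2375) ≈ 76.3°.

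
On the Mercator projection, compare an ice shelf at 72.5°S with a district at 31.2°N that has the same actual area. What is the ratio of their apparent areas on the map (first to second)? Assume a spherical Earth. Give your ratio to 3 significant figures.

Mercator areal scale is sec²φ.
At 72.5°: sec²(72.5°) = 1/0.3007² = 11.06.
At 31.2°: sec²(31.2°) = 1/0.8554² = 1.367.
Ratio = 11.06/1.367 = cos²(31.2°)/cos²(72.5°) ≈ 8.09.

8.09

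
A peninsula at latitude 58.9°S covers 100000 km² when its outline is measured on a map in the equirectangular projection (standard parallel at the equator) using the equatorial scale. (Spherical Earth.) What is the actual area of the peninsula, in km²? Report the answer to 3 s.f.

In the plate carrée (x = Rλ, y = Rφ), meridians are true-scale (h = 1) and parallels are stretched by k = sec φ.
Areal scale = h·k = 1 × sec φ; at 58.9°, h = 1.000, k = 1.936, so h·k = 1.936.
True area = apparent / (areal scale) = 100000 / 1.936 ≈ 51700 km².

51700 km²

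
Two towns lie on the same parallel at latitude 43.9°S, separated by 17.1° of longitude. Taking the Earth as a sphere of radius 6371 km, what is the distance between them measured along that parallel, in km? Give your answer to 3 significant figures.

1370 km

Arc length along a parallel = R cos φ · Δλ (with Δλ in radians).
= 6371 × cos 43.9° × (17.1° × π/180) = 6371 × 0.7206 × 0.2985 ≈ 1370 km.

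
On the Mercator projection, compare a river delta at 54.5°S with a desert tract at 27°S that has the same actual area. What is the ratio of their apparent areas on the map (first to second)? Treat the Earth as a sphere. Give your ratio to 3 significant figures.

Mercator areal scale is sec²φ.
At 54.5°: sec²(54.5°) = 1/0.5807² = 2.965.
At 27°: sec²(27°) = 1/0.8910² = 1.260.
Ratio = 2.965/1.260 = cos²(27°)/cos²(54.5°) ≈ 2.35.

2.35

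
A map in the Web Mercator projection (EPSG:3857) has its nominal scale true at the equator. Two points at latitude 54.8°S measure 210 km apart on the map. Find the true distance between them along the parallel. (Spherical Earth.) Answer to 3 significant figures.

The Mercator projection is conformal; its linear scale factor is the same in every direction and equals sec φ = 1/cos φ.
Along the parallel at 54.8°, map distances are exaggerated by k = sec 54.8° = 1.735.
True distance = 210 / 1.735 = 210 × cos 54.8° ≈ 121 km.

121 km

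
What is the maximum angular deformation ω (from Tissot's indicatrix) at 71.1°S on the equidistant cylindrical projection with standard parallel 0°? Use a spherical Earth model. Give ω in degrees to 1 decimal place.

61.4°

Plate carrée maps x = Rλ, y = Rφ. The meridian scale is h = 1 and the parallel scale is k = 1/cos φ = sec φ.
At 71.1°: h = 1.000, k = 3.087; principal scales a = 3.087, b = 1.000.
sin(ω/2) = (a − b)/(a + b) = 2.087/4.087 = 0.5107, so ω = 2 arcsin(0.5107) ≈ 61.4°.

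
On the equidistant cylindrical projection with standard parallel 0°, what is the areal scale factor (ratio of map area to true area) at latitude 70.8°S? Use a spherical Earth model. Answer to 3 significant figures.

3.04

For the equirectangular projection with φ₀ = 0 (plate carrée), h = 1 along meridians and k = sec φ along parallels.
Areal scale = h·k = 1 × sec φ; at 70.8°, h = 1.000, k = 3.041, so h·k = 3.041.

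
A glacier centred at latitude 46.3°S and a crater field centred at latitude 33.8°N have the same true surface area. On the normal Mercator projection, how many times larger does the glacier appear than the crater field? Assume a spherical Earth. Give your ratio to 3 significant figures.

Mercator is conformal with k = sec φ, so areal scale = k² = sec²φ.
At 46.3°: sec²(46.3°) = 1/0.6909² = 2.095.
At 33.8°: sec²(33.8°) = 1/0.8310² = 1.448.
Ratio = 2.095/1.448 = cos²(33.8°)/cos²(46.3°) ≈ 1.45.

1.45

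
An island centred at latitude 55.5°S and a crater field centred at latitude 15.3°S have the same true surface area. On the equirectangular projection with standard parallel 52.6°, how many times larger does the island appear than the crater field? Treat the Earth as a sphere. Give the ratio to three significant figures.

1.70

With standard parallel φ₀ = 52.6°, the equirectangular projection gives x = Rλ cos φ₀, y = Rφ, so h = 1 and k = cos 52.6° / cos φ.
Areal scale at 55.5°: h·k = 1.000 × 1.072 = 1.072.
Areal scale at 15.3°: h·k = 1.000 × 0.6297 = 0.6297.
Ratio = 1.072/0.6297 ≈ 1.70.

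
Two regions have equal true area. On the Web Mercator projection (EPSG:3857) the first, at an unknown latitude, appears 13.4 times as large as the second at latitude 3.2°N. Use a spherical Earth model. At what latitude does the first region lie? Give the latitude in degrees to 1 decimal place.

74.2°

For equal true areas on Mercator, apparent areas scale as sec²φ, so the ratio is cos²φ₂ / cos²φ₁.
cos²φ₂ / cos²φ₁ = 13.4  ⇒  cos φ₁ = cos 3.2° / √13.4 = 0.9984/3.661 = 0.2728.
φ₁ = arccos(0.2728) ≈ 74.2°.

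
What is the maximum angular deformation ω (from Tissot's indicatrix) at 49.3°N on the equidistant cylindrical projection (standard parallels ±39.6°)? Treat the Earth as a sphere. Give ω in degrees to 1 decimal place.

The equidistant cylindrical projection with φ₀ = 39.6° has h = 1 (meridians true) and k = cos φ₀ / cos φ along parallels.
At 49.3°: h = 1.000, k = 1.182; principal scales a = 1.182, b = 1.000.
sin(ω/2) = (a − b)/(a + b) = 0.1816/2.182 = 0.08324, so ω = 2 arcsin(0.08324) ≈ 9.5°.

9.5°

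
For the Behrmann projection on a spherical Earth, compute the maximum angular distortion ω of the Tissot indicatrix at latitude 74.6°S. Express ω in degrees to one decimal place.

The Behrmann projection is cylindrical equal-area with φ₀ = 30°. For cylindrical equal-area with standard parallel φ₀, h = cos φ / cos φ₀ and k = cos φ₀ / cos φ, so h·k = 1.
At 74.6°: h = 0.3066, k = 3.261; principal scales a = 3.261, b = 0.3066.
sin(ω/2) = (a − b)/(a + b) = 2.955/3.568 = 0.8281, so ω = 2 arcsin(0.8281) ≈ 111.8°.

111.8°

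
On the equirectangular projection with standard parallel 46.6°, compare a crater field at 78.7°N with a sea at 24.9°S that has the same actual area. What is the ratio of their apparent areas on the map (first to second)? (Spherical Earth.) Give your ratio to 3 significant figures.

The equidistant cylindrical projection with φ₀ = 46.6° has h = 1 (meridians true) and k = cos φ₀ / cos φ along parallels.
Areal scale at 78.7°: h·k = 1.000 × 3.507 = 3.507.
Areal scale at 24.9°: h·k = 1.000 × 0.7575 = 0.7575.
Ratio = 3.507/0.7575 ≈ 4.63.

4.63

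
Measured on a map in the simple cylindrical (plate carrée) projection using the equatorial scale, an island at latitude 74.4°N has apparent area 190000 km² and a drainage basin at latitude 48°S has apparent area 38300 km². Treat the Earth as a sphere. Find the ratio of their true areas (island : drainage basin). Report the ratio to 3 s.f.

1.99

On the plate carrée, areal scale = h·k = 1 × sec φ, so true area = apparent × cos φ.
True area of island: 190000 × cos(74.4°) = 190000 × 0.2689 = 51090 km².
True area of drainage basin: 38300 × cos(48°) = 38300 × 0.6691 = 25630 km².
Ratio = 51090 / 25630 ≈ 1.99.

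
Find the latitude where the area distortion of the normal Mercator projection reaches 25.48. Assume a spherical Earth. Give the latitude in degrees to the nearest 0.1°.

78.6°

Mercator areal scale is sec²φ.
sec²φ = 25.48  ⇒  cos²φ = 0.03925  ⇒  cos φ = 0.1981.
φ = arccos(0.1981) ≈ 78.6°.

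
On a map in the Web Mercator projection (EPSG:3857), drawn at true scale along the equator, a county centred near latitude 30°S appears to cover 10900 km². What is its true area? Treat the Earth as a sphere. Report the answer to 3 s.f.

8180 km²

For Mercator, h = k = sec φ (a conformal cylindrical projection has a single point scale, 1/cos φ).
Areal scale = k² = sec²φ = 1/cos²(30°) = 1/0.8660² = 1.333.
True area = apparent / (areal scale) = 10900 / 1.333 ≈ 8180 km².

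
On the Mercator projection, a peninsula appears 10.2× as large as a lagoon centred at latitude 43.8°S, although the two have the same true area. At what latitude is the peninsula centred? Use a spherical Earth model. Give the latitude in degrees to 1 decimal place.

On Mercator, (apparent₁)/(apparent₂) = sec²φ₁ / sec²φ₂ when true areas are equal.
cos²φ₂ / cos²φ₁ = 10.2  ⇒  cos φ₁ = cos 43.8° / √10.2 = 0.7218/3.194 = 0.2260.
φ₁ = arccos(0.2260) ≈ 76.9°.

76.9°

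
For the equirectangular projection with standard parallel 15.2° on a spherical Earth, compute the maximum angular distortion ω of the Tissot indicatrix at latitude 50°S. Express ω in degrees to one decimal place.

23.1°

The equidistant cylindrical projection with φ₀ = 15.2° has h = 1 (meridians true) and k = cos φ₀ / cos φ along parallels.
At 50°: h = 1.000, k = 1.501; principal scales a = 1.501, b = 1.000.
sin(ω/2) = (a − b)/(a + b) = 0.5013/2.501 = 0.2004, so ω = 2 arcsin(0.2004) ≈ 23.1°.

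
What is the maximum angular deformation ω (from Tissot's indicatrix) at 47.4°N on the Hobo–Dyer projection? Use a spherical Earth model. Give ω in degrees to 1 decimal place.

18.1°

Hobo–Dyer is a cylindrical equal-area projection with standard parallels at ±37.5°. For cylindrical equal-area with standard parallel φ₀, h = cos φ / cos φ₀ and k = cos φ₀ / cos φ, so h·k = 1.
At 47.4°: h = 0.8532, k = 1.172; principal scales a = 1.172, b = 0.8532.
sin(ω/2) = (a − b)/(a + b) = 0.3189/2.025 = 0.1575, so ω = 2 arcsin(0.1575) ≈ 18.1°.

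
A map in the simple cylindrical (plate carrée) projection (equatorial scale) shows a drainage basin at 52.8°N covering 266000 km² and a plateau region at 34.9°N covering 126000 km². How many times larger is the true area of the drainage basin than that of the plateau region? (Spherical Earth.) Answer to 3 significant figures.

1.56

On the plate carrée, areal scale = h·k = 1 × sec φ, so true area = apparent × cos φ.
True area of drainage basin: 266000 × cos(52.8°) = 266000 × 0.6046 = 160800 km².
True area of plateau region: 126000 × cos(34.9°) = 126000 × 0.8202 = 103300 km².
Ratio = 160800 / 103300 ≈ 1.56.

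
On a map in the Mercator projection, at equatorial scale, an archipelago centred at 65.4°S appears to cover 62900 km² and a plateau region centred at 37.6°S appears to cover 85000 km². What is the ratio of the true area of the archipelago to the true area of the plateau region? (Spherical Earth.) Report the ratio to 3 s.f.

Since Mercator area scale is 1/cos²φ, the true area equals the apparent area multiplied by cos²φ.
True area of archipelago: 62900 × cos²(65.4°) = 62900 × 0.1733 = 10900 km².
True area of plateau region: 85000 × cos²(37.6°) = 85000 × 0.6277 = 53360 km².
Ratio = 10900 / 53360 ≈ 0.204.

0.204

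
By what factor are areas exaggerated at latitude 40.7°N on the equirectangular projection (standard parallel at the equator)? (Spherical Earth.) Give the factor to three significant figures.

1.32

Plate carrée maps x = Rλ, y = Rφ. The meridian scale is h = 1 and the parallel scale is k = 1/cos φ = sec φ.
Areal scale = h·k = 1 × sec φ; at 40.7°, h = 1.000, k = 1.319, so h·k = 1.319.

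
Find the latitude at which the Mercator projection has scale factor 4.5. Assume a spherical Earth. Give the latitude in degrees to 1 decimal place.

Mercator scale is k = sec φ = 1/cos φ.
1/cos φ = 4.5  ⇒  cos φ = 0.2222  ⇒  φ = arccos(0.2222) ≈ 77.2°.

77.2°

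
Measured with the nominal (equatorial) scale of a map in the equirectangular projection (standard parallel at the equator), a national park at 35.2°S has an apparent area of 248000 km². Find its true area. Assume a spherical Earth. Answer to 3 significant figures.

Plate carrée maps x = Rλ, y = Rφ. The meridian scale is h = 1 and the parallel scale is k = 1/cos φ = sec φ.
Areal scale = h·k = 1 × sec φ; at 35.2°, h = 1.000, k = 1.224, so h·k = 1.224.
True area = apparent / (areal scale) = 248000 / 1.224 ≈ 203000 km².

203000 km²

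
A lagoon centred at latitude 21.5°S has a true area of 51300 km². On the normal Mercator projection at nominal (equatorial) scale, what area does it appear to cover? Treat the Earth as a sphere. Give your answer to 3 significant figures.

Mercator is conformal, so the point scale is isotropic: h = k = sec φ = 1/cos φ.
Areal scale = k² = sec²φ = 1/cos²(21.5°) = 1/0.9304² = 1.155.
Apparent area = 51300 × 1.155 ≈ 59300 km².

59300 km²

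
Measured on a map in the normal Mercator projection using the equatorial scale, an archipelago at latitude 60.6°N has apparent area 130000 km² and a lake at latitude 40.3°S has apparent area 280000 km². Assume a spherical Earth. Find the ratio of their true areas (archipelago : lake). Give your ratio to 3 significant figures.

Mercator's areal exaggeration is sec²φ; hence true area = (apparent area) · cos²φ.
True area of archipelago: 130000 × cos²(60.6°) = 130000 × 0.2410 = 31330 km².
True area of lake: 280000 × cos²(40.3°) = 280000 × 0.5817 = 162900 km².
Ratio = 31330 / 162900 ≈ 0.192.

0.192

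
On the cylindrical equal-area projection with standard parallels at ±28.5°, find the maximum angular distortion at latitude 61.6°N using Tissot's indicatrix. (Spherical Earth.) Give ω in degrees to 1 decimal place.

66.3°

For cylindrical equal-area with standard parallel φ₀, h = cos φ / cos φ₀ and k = cos φ₀ / cos φ, so h·k = 1.
At 61.6°: h = 0.5412, k = 1.848; principal scales a = 1.848, b = 0.5412.
sin(ω/2) = (a − b)/(a + b) = 1.307/2.389 = 0.5469, so ω = 2 arcsin(0.5469) ≈ 66.3°.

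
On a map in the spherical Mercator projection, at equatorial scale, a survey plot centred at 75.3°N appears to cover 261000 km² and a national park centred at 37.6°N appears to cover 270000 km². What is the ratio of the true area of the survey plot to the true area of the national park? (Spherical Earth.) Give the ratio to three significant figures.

Since Mercator area scale is 1/cos²φ, the true area equals the apparent area multiplied by cos²φ.
True area of survey plot: 261000 × cos²(75.3°) = 261000 × 0.06439 = 16810 km².
True area of national park: 270000 × cos²(37.6°) = 270000 × 0.6277 = 169500 km².
Ratio = 16810 / 169500 ≈ 0.0992.

0.0992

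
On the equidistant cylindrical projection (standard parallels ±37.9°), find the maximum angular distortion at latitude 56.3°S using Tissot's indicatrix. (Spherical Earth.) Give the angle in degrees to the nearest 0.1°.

The equidistant cylindrical projection with φ₀ = 37.9° has h = 1 (meridians true) and k = cos φ₀ / cos φ along parallels.
At 56.3°: h = 1.000, k = 1.422; principal scales a = 1.422, b = 1.000.
sin(ω/2) = (a − b)/(a + b) = 0.4222/2.422 = 0.1743, so ω = 2 arcsin(0.1743) ≈ 20.1°.

20.1°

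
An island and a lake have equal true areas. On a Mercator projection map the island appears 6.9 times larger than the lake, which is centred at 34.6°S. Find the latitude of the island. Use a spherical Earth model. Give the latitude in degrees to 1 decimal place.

71.7°

On Mercator, (apparent₁)/(apparent₂) = sec²φ₁ / sec²φ₂ when true areas are equal.
cos²φ₂ / cos²φ₁ = 6.9  ⇒  cos φ₁ = cos 34.6° / √6.9 = 0.8231/2.627 = 0.3134.
φ₁ = arccos(0.3134) ≈ 71.7°.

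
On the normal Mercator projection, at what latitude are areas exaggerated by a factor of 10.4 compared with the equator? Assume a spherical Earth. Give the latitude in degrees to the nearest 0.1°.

Mercator areal scale is sec²φ.
sec²φ = 10.4  ⇒  cos²φ = 0.09615  ⇒  cos φ = 0.3101.
φ = arccos(0.3101) ≈ 71.9°.

71.9°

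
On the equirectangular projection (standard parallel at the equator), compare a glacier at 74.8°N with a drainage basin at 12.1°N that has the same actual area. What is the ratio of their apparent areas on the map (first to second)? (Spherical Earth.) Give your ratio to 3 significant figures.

3.73

In the plate carrée (x = Rλ, y = Rφ), meridians are true-scale (h = 1) and parallels are stretched by k = sec φ.
Areal scale at 74.8°: h·k = 1.000 × 3.814 = 3.814.
Areal scale at 12.1°: h·k = 1.000 × 1.023 = 1.023.
Ratio = 3.814/1.023 ≈ 3.73.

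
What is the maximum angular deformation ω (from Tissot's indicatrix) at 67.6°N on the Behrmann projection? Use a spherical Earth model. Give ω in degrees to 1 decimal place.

The Behrmann projection is cylindrical equal-area with φ₀ = 30°. A cylindrical equal-area projection with standard parallel φ₀ has meridian scale h = cos φ / cos φ₀ and parallel scale k = cos φ₀ / cos φ (so areas are preserved, h·k = 1).
At 67.6°: h = 0.4400, k = 2.273; principal scales a = 2.273, b = 0.4400.
sin(ω/2) = (a − b)/(a + b) = 1.833/2.713 = 0.6756, so ω = 2 arcsin(0.6756) ≈ 85.0°.

85.0°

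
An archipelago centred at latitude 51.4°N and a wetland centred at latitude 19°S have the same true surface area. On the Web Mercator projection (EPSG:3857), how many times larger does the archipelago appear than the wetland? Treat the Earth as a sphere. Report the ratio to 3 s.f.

On Mercator, area is exaggerated by sec²φ = 1/cos²φ.
At 51.4°: sec²(51.4°) = 1/0.6239² = 2.569.
At 19°: sec²(19°) = 1/0.9455² = 1.119.
Ratio = 2.569/1.119 = cos²(19°)/cos²(51.4°) ≈ 2.30.

2.30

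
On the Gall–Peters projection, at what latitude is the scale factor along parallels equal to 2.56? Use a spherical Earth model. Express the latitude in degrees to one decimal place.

74.0°

The Gall–Peters projection is cylindrical equal-area with φ₀ = 45°. Cylindrical equal-area (φ₀ = 45°): h = cos φ / cos 45° along meridians, k = cos 45° / cos φ along parallels; h·k = 1.
k = cos φ₀ / cos φ = 2.56  ⇒  cos φ = cos 45° / 2.56 = 0.2762.
φ = arccos(0.2762) ≈ 74.0°.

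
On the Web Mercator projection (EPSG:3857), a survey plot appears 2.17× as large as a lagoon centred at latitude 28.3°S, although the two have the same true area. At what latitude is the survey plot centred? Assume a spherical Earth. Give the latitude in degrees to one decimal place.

Mercator areal scale is sec²φ, so apparent-area ratio = sec²φ₁ / sec²φ₂ = cos²φ₂ / cos²φ₁.
cos²φ₂ / cos²φ₁ = 2.17  ⇒  cos φ₁ = cos 28.3° / √2.17 = 0.8805/1.473 = 0.5977.
φ₁ = arccos(0.5977) ≈ 53.3°.

53.3°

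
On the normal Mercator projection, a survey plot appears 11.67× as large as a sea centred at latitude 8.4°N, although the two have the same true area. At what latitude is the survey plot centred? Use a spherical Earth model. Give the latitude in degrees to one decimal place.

On Mercator, (apparent₁)/(apparent₂) = sec²φ₁ / sec²φ₂ when true areas are equal.
cos²φ₂ / cos²φ₁ = 11.67  ⇒  cos φ₁ = cos 8.4° / √11.67 = 0.9893/3.416 = 0.2896.
φ₁ = arccos(0.2896) ≈ 73.2°.

73.2°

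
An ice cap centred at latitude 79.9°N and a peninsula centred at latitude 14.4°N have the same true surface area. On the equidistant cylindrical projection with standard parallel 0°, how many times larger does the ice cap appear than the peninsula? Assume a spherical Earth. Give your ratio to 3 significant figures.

5.52

In the plate carrée (x = Rλ, y = Rφ), meridians are true-scale (h = 1) and parallels are stretched by k = sec φ.
Areal scale at 79.9°: h·k = 1.000 × 5.702 = 5.702.
Areal scale at 14.4°: h·k = 1.000 × 1.032 = 1.032.
Ratio = 5.702/1.032 ≈ 5.52.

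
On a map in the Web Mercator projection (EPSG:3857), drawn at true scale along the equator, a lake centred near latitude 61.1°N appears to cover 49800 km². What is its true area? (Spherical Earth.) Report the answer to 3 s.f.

For Mercator, h = k = sec φ (a conformal cylindrical projection has a single point scale, 1/cos φ).
Areal scale = k² = sec²φ = 1/cos²(61.1°) = 1/0.4833² = 4.282.
True area = apparent / (areal scale) = 49800 / 4.282 ≈ 11600 km².

11600 km²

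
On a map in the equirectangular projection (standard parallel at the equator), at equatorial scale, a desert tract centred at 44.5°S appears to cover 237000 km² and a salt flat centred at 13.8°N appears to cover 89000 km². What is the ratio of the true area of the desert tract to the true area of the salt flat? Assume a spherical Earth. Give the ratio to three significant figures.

1.96

On the plate carrée, areal scale = h·k = 1 × sec φ, so true area = apparent × cos φ.
True area of desert tract: 237000 × cos(44.5°) = 237000 × 0.7133 = 169000 km².
True area of salt flat: 89000 × cos(13.8°) = 89000 × 0.9711 = 86430 km².
Ratio = 169000 / 86430 ≈ 1.96.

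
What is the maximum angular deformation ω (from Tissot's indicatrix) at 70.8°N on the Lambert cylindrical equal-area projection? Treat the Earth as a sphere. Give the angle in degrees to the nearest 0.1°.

107.2°

The Lambert cylindrical equal-area projection is the cylindrical equal-area projection with its standard parallel at the equator (φ₀ = 0). Cylindrical equal-area (φ₀ = 0°): h = cos φ / cos 0° along meridians, k = cos 0° / cos φ along parallels; h·k = 1.
At 70.8°: h = 0.3289, k = 3.041; principal scales a = 3.041, b = 0.3289.
sin(ω/2) = (a − b)/(a + b) = 2.712/3.370 = 0.8048, so ω = 2 arcsin(0.8048) ≈ 107.2°.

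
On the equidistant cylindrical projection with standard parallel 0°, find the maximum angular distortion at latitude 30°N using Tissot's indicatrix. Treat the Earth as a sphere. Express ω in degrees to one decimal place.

For the equirectangular projection with φ₀ = 0 (plate carrée), h = 1 along meridians and k = sec φ along parallels.
At 30°: h = 1.000, k = 1.155; principal scales a = 1.155, b = 1.000.
sin(ω/2) = (a − b)/(a + b) = 0.1547/2.155 = 0.07180, so ω = 2 arcsin(0.07180) ≈ 8.2°.

8.2°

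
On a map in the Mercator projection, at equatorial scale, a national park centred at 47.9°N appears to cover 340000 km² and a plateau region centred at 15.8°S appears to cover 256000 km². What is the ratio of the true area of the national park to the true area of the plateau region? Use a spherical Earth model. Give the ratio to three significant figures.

On Mercator the areal scale is sec²φ, so true area = apparent × cos²φ.
True area of national park: 340000 × cos²(47.9°) = 340000 × 0.4495 = 152800 km².
True area of plateau region: 256000 × cos²(15.8°) = 256000 × 0.9259 = 237000 km².
Ratio = 152800 / 237000 ≈ 0.645.

0.645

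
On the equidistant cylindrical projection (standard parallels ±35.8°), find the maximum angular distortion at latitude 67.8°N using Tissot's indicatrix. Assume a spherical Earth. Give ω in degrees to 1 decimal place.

The equidistant cylindrical projection with φ₀ = 35.8° has h = 1 (meridians true) and k = cos φ₀ / cos φ along parallels.
At 67.8°: h = 1.000, k = 2.147; principal scales a = 2.147, b = 1.000.
sin(ω/2) = (a − b)/(a + b) = 1.147/3.147 = 0.3644, so ω = 2 arcsin(0.3644) ≈ 42.7°.

42.7°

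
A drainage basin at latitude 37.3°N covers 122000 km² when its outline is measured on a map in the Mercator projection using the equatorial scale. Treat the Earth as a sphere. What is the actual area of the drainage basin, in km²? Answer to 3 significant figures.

77200 km²

The Mercator projection is conformal; its linear scale factor is the same in every direction and equals sec φ = 1/cos φ.
Areal scale = k² = sec²φ = 1/cos²(37.3°) = 1/0.7955² = 1.580.
True area = apparent / (areal scale) = 122000 / 1.580 ≈ 77200 km².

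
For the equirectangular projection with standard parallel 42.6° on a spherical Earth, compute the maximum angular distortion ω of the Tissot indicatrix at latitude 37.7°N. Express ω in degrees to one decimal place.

4.1°

In the equirectangular projection with standard parallel φ₀ = 42.6° (x = Rλ cos φ₀, y = Rφ), meridians are true-scale (h = 1) and the parallel scale is k = cos φ₀ / cos φ.
At 37.7°: h = 1.000, k = 0.9303; principal scales a = 1.000, b = 0.9303.
sin(ω/2) = (a − b)/(a + b) = 0.06967/1.930 = 0.03609, so ω = 2 arcsin(0.03609) ≈ 4.1°.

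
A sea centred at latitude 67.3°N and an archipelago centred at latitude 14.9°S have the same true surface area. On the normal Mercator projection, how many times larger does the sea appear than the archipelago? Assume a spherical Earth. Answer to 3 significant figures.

On Mercator, area is exaggerated by sec²φ = 1/cos²φ.
At 67.3°: sec²(67.3°) = 1/0.3859² = 6.715.
At 14.9°: sec²(14.9°) = 1/0.9664² = 1.071.
Ratio = 6.715/1.071 = cos²(14.9°)/cos²(67.3°) ≈ 6.27.

6.27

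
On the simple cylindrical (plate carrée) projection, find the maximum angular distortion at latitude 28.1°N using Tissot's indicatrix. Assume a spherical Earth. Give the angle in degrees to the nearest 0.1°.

7.2°

For the equirectangular projection with φ₀ = 0 (plate carrée), h = 1 along meridians and k = sec φ along parallels.
At 28.1°: h = 1.000, k = 1.134; principal scales a = 1.134, b = 1.000.
sin(ω/2) = (a − b)/(a + b) = 0.1336/2.134 = 0.06263, so ω = 2 arcsin(0.06263) ≈ 7.2°.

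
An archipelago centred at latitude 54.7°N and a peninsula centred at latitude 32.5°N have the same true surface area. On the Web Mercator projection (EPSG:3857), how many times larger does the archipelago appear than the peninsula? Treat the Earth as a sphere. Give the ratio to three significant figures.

On Mercator, area is exaggerated by sec²φ = 1/cos²φ.
At 54.7°: sec²(54.7°) = 1/0.5779² = 2.995.
At 32.5°: sec²(32.5°) = 1/0.8434² = 1.406.
Ratio = 2.995/1.406 = cos²(32.5°)/cos²(54.7°) ≈ 2.13.

2.13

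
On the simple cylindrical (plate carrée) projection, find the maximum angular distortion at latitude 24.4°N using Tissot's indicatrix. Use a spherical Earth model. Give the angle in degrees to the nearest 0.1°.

Plate carrée maps x = Rλ, y = Rφ. The meridian scale is h = 1 and the parallel scale is k = 1/cos φ = sec φ.
At 24.4°: h = 1.000, k = 1.098; principal scales a = 1.098, b = 1.000.
sin(ω/2) = (a − b)/(a + b) = 0.09808/2.098 = 0.04675, so ω = 2 arcsin(0.04675) ≈ 5.4°.

5.4°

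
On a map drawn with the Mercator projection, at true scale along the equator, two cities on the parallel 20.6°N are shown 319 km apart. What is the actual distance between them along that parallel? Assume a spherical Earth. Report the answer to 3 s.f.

299 km

Mercator is conformal, so the point scale is isotropic: h = k = sec φ = 1/cos φ.
Along the parallel at 20.6°, map distances are exaggerated by k = sec 20.6° = 1.068.
True distance = 319 / 1.068 = 319 × cos 20.6° ≈ 299 km.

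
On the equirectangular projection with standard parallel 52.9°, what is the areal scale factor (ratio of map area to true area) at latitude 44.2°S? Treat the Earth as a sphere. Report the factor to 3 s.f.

The equidistant cylindrical projection with φ₀ = 52.9° has h = 1 (meridians true) and k = cos φ₀ / cos φ along parallels.
Areal scale = h·k = 1 × cos φ₀ / cos φ; at 44.2°, h = 1.000, k = 0.8414, so h·k = 0.8414.

0.841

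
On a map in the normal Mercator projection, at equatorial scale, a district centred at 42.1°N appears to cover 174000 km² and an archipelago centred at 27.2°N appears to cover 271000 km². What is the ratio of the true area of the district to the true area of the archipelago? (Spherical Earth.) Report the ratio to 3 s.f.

On Mercator the areal scale is sec²φ, so true area = apparent × cos²φ.
True area of district: 174000 × cos²(42.1°) = 174000 × 0.5505 = 95790 km².
True area of archipelago: 271000 × cos²(27.2°) = 271000 × 0.7911 = 214400 km².
Ratio = 95790 / 214400 ≈ 0.447.

0.447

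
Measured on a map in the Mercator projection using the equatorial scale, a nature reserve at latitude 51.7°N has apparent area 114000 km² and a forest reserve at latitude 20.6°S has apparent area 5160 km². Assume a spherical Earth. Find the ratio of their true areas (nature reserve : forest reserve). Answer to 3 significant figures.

On Mercator the areal scale is sec²φ, so true area = apparent × cos²φ.
True area of nature reserve: 114000 × cos²(51.7°) = 114000 × 0.3841 = 43790 km².
True area of forest reserve: 5160 × cos²(20.6°) = 5160 × 0.8762 = 4521 km².
Ratio = 43790 / 4521 ≈ 9.69.

9.69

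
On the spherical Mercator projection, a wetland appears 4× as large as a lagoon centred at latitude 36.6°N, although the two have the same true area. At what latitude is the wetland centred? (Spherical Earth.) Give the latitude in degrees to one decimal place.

66.3°

On Mercator, (apparent₁)/(apparent₂) = sec²φ₁ / sec²φ₂ when true areas are equal.
cos²φ₂ / cos²φ₁ = 4  ⇒  cos φ₁ = cos 36.6° / √4 = 0.8028/2.000 = 0.4014.
φ₁ = arccos(0.4014) ≈ 66.3°.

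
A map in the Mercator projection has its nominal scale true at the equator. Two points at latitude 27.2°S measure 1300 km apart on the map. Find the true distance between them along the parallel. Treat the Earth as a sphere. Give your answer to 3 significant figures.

For Mercator, h = k = sec φ (a conformal cylindrical projection has a single point scale, 1/cos φ).
Along the parallel at 27.2°, map distances are exaggerated by k = sec 27.2° = 1.124.
True distance = 1300 / 1.124 = 1300 × cos 27.2° ≈ 1160 km.

1160 km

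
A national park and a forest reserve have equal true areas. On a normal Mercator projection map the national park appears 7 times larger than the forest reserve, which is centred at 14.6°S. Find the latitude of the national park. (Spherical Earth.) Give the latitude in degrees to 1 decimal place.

Mercator areal scale is sec²φ, so apparent-area ratio = sec²φ₁ / sec²φ₂ = cos²φ₂ / cos²φ₁.
cos²φ₂ / cos²φ₁ = 7  ⇒  cos φ₁ = cos 14.6° / √7 = 0.9677/2.646 = 0.3658.
φ₁ = arccos(0.3658) ≈ 68.5°.

68.5°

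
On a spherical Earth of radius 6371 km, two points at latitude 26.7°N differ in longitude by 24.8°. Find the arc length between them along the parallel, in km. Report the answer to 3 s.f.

2460 km

Arc length along a parallel = R cos φ · Δλ (with Δλ in radians).
= 6371 × cos 26.7° × (24.8° × π/180) = 6371 × 0.8934 × 0.4328 ≈ 2460 km.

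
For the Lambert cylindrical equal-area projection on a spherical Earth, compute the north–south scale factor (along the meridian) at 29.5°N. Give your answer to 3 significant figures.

The Lambert cylindrical equal-area projection is the cylindrical equal-area projection with its standard parallel at the equator (φ₀ = 0). Cylindrical equal-area (φ₀ = 0°): h = cos φ / cos 0° along meridians, k = cos 0° / cos φ along parallels; h·k = 1.
h = cos 29.5° / cos 0° = 0.8704/1.000 = 0.8704.

0.870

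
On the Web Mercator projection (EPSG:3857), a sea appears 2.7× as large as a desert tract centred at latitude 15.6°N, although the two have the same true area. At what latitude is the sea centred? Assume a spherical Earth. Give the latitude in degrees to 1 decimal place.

On Mercator, (apparent₁)/(apparent₂) = sec²φ₁ / sec²φ₂ when true areas are equal.
cos²φ₂ / cos²φ₁ = 2.7  ⇒  cos φ₁ = cos 15.6° / √2.7 = 0.9632/1.643 = 0.5862.
φ₁ = arccos(0.5862) ≈ 54.1°.

54.1°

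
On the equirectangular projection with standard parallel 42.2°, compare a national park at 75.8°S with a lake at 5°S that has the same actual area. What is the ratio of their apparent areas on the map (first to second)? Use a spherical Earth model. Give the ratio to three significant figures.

4.06

With standard parallel φ₀ = 42.2°, the equirectangular projection gives x = Rλ cos φ₀, y = Rφ, so h = 1 and k = cos 42.2° / cos φ.
Areal scale at 75.8°: h·k = 1.000 × 3.020 = 3.020.
Areal scale at 5°: h·k = 1.000 × 0.7436 = 0.7436.
Ratio = 3.020/0.7436 ≈ 4.06.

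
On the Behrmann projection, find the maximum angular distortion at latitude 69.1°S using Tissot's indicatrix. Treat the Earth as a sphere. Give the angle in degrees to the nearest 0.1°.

Behrmann is a cylindrical equal-area projection with standard parallels at ±30°. Cylindrical equal-area (φ₀ = 30°): h = cos φ / cos 30° along meridians, k = cos 30° / cos φ along parallels; h·k = 1.
At 69.1°: h = 0.4119, k = 2.428; principal scales a = 2.428, b = 0.4119.
sin(ω/2) = (a − b)/(a + b) = 2.016/2.840 = 0.7099, so ω = 2 arcsin(0.7099) ≈ 90.4°.

90.4°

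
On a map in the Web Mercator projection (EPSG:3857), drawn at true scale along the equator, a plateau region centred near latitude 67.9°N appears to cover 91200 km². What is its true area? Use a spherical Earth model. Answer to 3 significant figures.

12900 km²

For Mercator, h = k = sec φ (a conformal cylindrical projection has a single point scale, 1/cos φ).
Areal scale = k² = sec²φ = 1/cos²(67.9°) = 1/0.3762² = 7.065.
True area = apparent / (areal scale) = 91200 / 7.065 ≈ 12900 km².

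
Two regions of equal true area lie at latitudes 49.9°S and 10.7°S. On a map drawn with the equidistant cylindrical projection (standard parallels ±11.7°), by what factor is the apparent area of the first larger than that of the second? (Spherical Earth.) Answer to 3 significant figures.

1.53

In the equirectangular projection with standard parallel φ₀ = 11.7° (x = Rλ cos φ₀, y = Rφ), meridians are true-scale (h = 1) and the parallel scale is k = cos φ₀ / cos φ.
Areal scale at 49.9°: h·k = 1.000 × 1.520 = 1.520.
Areal scale at 10.7°: h·k = 1.000 × 0.9966 = 0.9966.
Ratio = 1.520/0.9966 ≈ 1.53.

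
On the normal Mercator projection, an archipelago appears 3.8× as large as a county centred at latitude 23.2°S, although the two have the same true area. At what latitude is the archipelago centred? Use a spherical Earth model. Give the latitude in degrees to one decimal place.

On Mercator, (apparent₁)/(apparent₂) = sec²φ₁ / sec²φ₂ when true areas are equal.
cos²φ₂ / cos²φ₁ = 3.8  ⇒  cos φ₁ = cos 23.2° / √3.8 = 0.9191/1.949 = 0.4715.
φ₁ = arccos(0.4715) ≈ 61.9°.

61.9°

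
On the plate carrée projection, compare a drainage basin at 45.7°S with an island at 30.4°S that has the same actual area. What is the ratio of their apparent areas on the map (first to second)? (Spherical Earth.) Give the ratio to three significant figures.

For the equirectangular projection with φ₀ = 0 (plate carrée), h = 1 along meridians and k = sec φ along parallels.
Areal scale at 45.7°: h·k = 1.000 × 1.432 = 1.432.
Areal scale at 30.4°: h·k = 1.000 × 1.159 = 1.159.
Ratio = 1.432/1.159 ≈ 1.23.

1.23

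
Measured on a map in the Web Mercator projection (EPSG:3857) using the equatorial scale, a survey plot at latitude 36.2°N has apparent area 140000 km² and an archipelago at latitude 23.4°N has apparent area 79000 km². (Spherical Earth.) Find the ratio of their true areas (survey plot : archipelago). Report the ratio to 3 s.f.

1.37

Since Mercator area scale is 1/cos²φ, the true area equals the apparent area multiplied by cos²φ.
True area of survey plot: 140000 × cos²(36.2°) = 140000 × 0.6512 = 91170 km².
True area of archipelago: 79000 × cos²(23.4°) = 79000 × 0.8423 = 66540 km².
Ratio = 91170 / 66540 ≈ 1.37.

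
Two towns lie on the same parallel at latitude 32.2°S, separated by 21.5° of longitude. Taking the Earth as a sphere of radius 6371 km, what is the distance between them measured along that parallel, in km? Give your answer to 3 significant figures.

2020 km

Arc length along a parallel = R cos φ · Δλ (with Δλ in radians).
= 6371 × cos 32.2° × (21.5° × π/180) = 6371 × 0.8462 × 0.3752 ≈ 2020 km.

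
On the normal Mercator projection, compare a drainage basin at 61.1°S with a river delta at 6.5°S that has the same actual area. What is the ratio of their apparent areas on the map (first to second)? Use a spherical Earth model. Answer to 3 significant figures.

4.23

On Mercator, area is exaggerated by sec²φ = 1/cos²φ.
At 61.1°: sec²(61.1°) = 1/0.4833² = 4.282.
At 6.5°: sec²(6.5°) = 1/0.9936² = 1.013.
Ratio = 4.282/1.013 = cos²(6.5°)/cos²(61.1°) ≈ 4.23.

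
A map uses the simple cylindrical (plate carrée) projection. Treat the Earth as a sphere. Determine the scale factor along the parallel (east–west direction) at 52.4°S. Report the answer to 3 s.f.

1.64

For the equirectangular projection with φ₀ = 0 (plate carrée), h = 1 along meridians and k = sec φ along parallels.
k = 1/cos 52.4° = 1/0.6101 = 1.639.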